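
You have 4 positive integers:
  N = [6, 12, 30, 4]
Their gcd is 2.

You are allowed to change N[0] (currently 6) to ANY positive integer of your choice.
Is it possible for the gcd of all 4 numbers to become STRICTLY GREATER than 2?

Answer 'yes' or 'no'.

Answer: no

Derivation:
Current gcd = 2
gcd of all OTHER numbers (without N[0]=6): gcd([12, 30, 4]) = 2
The new gcd after any change is gcd(2, new_value).
This can be at most 2.
Since 2 = old gcd 2, the gcd can only stay the same or decrease.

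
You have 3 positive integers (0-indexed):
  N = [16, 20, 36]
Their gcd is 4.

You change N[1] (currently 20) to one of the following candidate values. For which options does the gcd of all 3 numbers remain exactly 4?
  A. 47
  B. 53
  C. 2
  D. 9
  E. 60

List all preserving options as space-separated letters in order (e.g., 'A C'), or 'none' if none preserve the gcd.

Old gcd = 4; gcd of others (without N[1]) = 4
New gcd for candidate v: gcd(4, v). Preserves old gcd iff gcd(4, v) = 4.
  Option A: v=47, gcd(4,47)=1 -> changes
  Option B: v=53, gcd(4,53)=1 -> changes
  Option C: v=2, gcd(4,2)=2 -> changes
  Option D: v=9, gcd(4,9)=1 -> changes
  Option E: v=60, gcd(4,60)=4 -> preserves

Answer: E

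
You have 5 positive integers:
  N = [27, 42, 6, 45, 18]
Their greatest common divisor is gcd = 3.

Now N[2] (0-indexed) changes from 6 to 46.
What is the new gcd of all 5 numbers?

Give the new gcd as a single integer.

Answer: 1

Derivation:
Numbers: [27, 42, 6, 45, 18], gcd = 3
Change: index 2, 6 -> 46
gcd of the OTHER numbers (without index 2): gcd([27, 42, 45, 18]) = 3
New gcd = gcd(g_others, new_val) = gcd(3, 46) = 1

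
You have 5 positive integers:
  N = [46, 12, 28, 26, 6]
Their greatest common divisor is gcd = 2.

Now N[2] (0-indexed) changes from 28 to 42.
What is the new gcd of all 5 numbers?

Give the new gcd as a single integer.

Numbers: [46, 12, 28, 26, 6], gcd = 2
Change: index 2, 28 -> 42
gcd of the OTHER numbers (without index 2): gcd([46, 12, 26, 6]) = 2
New gcd = gcd(g_others, new_val) = gcd(2, 42) = 2

Answer: 2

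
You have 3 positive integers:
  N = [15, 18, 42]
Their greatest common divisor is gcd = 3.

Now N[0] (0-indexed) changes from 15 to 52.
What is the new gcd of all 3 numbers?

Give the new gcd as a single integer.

Answer: 2

Derivation:
Numbers: [15, 18, 42], gcd = 3
Change: index 0, 15 -> 52
gcd of the OTHER numbers (without index 0): gcd([18, 42]) = 6
New gcd = gcd(g_others, new_val) = gcd(6, 52) = 2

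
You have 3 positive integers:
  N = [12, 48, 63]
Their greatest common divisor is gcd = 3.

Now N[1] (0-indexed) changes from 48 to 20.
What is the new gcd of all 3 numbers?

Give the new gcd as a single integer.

Numbers: [12, 48, 63], gcd = 3
Change: index 1, 48 -> 20
gcd of the OTHER numbers (without index 1): gcd([12, 63]) = 3
New gcd = gcd(g_others, new_val) = gcd(3, 20) = 1

Answer: 1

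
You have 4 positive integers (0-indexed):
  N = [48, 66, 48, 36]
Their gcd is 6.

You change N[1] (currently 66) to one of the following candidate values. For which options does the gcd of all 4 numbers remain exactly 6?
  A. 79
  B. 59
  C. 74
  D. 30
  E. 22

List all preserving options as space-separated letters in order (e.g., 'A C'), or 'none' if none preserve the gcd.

Old gcd = 6; gcd of others (without N[1]) = 12
New gcd for candidate v: gcd(12, v). Preserves old gcd iff gcd(12, v) = 6.
  Option A: v=79, gcd(12,79)=1 -> changes
  Option B: v=59, gcd(12,59)=1 -> changes
  Option C: v=74, gcd(12,74)=2 -> changes
  Option D: v=30, gcd(12,30)=6 -> preserves
  Option E: v=22, gcd(12,22)=2 -> changes

Answer: D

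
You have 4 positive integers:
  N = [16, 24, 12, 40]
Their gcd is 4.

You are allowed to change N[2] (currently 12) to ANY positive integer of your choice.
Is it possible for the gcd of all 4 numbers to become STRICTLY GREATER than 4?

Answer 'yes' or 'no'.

Current gcd = 4
gcd of all OTHER numbers (without N[2]=12): gcd([16, 24, 40]) = 8
The new gcd after any change is gcd(8, new_value).
This can be at most 8.
Since 8 > old gcd 4, the gcd CAN increase (e.g., set N[2] = 8).

Answer: yes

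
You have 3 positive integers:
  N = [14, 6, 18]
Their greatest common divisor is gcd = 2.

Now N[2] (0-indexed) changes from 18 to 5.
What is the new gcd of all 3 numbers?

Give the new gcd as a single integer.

Answer: 1

Derivation:
Numbers: [14, 6, 18], gcd = 2
Change: index 2, 18 -> 5
gcd of the OTHER numbers (without index 2): gcd([14, 6]) = 2
New gcd = gcd(g_others, new_val) = gcd(2, 5) = 1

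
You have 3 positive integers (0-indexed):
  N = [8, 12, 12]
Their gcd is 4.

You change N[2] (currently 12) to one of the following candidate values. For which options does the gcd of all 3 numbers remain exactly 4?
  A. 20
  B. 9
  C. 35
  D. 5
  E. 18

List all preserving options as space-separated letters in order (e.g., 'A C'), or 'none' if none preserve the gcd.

Old gcd = 4; gcd of others (without N[2]) = 4
New gcd for candidate v: gcd(4, v). Preserves old gcd iff gcd(4, v) = 4.
  Option A: v=20, gcd(4,20)=4 -> preserves
  Option B: v=9, gcd(4,9)=1 -> changes
  Option C: v=35, gcd(4,35)=1 -> changes
  Option D: v=5, gcd(4,5)=1 -> changes
  Option E: v=18, gcd(4,18)=2 -> changes

Answer: A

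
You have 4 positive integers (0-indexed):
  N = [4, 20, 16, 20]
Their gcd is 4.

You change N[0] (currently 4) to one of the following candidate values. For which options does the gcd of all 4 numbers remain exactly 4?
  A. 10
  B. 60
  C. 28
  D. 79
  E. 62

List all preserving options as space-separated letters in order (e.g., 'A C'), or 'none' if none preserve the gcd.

Old gcd = 4; gcd of others (without N[0]) = 4
New gcd for candidate v: gcd(4, v). Preserves old gcd iff gcd(4, v) = 4.
  Option A: v=10, gcd(4,10)=2 -> changes
  Option B: v=60, gcd(4,60)=4 -> preserves
  Option C: v=28, gcd(4,28)=4 -> preserves
  Option D: v=79, gcd(4,79)=1 -> changes
  Option E: v=62, gcd(4,62)=2 -> changes

Answer: B C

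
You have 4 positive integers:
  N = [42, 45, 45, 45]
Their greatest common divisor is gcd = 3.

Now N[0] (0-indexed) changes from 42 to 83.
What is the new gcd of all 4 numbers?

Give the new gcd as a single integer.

Numbers: [42, 45, 45, 45], gcd = 3
Change: index 0, 42 -> 83
gcd of the OTHER numbers (without index 0): gcd([45, 45, 45]) = 45
New gcd = gcd(g_others, new_val) = gcd(45, 83) = 1

Answer: 1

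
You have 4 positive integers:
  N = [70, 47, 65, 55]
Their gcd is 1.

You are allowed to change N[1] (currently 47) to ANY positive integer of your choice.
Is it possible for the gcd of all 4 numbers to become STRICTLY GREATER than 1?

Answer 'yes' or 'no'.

Current gcd = 1
gcd of all OTHER numbers (without N[1]=47): gcd([70, 65, 55]) = 5
The new gcd after any change is gcd(5, new_value).
This can be at most 5.
Since 5 > old gcd 1, the gcd CAN increase (e.g., set N[1] = 5).

Answer: yes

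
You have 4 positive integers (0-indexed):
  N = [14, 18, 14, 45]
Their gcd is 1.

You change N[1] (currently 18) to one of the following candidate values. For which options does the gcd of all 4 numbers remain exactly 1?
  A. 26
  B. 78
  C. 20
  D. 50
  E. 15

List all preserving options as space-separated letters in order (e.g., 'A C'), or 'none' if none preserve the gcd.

Old gcd = 1; gcd of others (without N[1]) = 1
New gcd for candidate v: gcd(1, v). Preserves old gcd iff gcd(1, v) = 1.
  Option A: v=26, gcd(1,26)=1 -> preserves
  Option B: v=78, gcd(1,78)=1 -> preserves
  Option C: v=20, gcd(1,20)=1 -> preserves
  Option D: v=50, gcd(1,50)=1 -> preserves
  Option E: v=15, gcd(1,15)=1 -> preserves

Answer: A B C D E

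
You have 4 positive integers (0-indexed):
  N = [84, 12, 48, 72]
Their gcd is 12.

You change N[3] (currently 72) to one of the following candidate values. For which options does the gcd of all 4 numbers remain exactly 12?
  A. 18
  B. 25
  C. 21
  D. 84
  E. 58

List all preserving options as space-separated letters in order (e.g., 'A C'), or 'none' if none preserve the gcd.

Old gcd = 12; gcd of others (without N[3]) = 12
New gcd for candidate v: gcd(12, v). Preserves old gcd iff gcd(12, v) = 12.
  Option A: v=18, gcd(12,18)=6 -> changes
  Option B: v=25, gcd(12,25)=1 -> changes
  Option C: v=21, gcd(12,21)=3 -> changes
  Option D: v=84, gcd(12,84)=12 -> preserves
  Option E: v=58, gcd(12,58)=2 -> changes

Answer: D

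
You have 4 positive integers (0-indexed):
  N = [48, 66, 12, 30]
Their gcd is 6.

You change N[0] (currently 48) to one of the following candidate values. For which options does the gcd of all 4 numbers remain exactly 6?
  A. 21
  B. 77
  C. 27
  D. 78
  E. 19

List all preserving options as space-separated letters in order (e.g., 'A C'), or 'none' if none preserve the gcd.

Answer: D

Derivation:
Old gcd = 6; gcd of others (without N[0]) = 6
New gcd for candidate v: gcd(6, v). Preserves old gcd iff gcd(6, v) = 6.
  Option A: v=21, gcd(6,21)=3 -> changes
  Option B: v=77, gcd(6,77)=1 -> changes
  Option C: v=27, gcd(6,27)=3 -> changes
  Option D: v=78, gcd(6,78)=6 -> preserves
  Option E: v=19, gcd(6,19)=1 -> changes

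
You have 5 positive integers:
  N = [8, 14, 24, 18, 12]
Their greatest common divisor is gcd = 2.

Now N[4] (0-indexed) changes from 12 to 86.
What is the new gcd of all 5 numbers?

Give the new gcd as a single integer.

Answer: 2

Derivation:
Numbers: [8, 14, 24, 18, 12], gcd = 2
Change: index 4, 12 -> 86
gcd of the OTHER numbers (without index 4): gcd([8, 14, 24, 18]) = 2
New gcd = gcd(g_others, new_val) = gcd(2, 86) = 2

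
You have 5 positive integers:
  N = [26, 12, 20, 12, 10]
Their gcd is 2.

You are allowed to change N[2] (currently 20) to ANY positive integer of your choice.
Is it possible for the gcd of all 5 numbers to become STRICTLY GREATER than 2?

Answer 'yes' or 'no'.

Current gcd = 2
gcd of all OTHER numbers (without N[2]=20): gcd([26, 12, 12, 10]) = 2
The new gcd after any change is gcd(2, new_value).
This can be at most 2.
Since 2 = old gcd 2, the gcd can only stay the same or decrease.

Answer: no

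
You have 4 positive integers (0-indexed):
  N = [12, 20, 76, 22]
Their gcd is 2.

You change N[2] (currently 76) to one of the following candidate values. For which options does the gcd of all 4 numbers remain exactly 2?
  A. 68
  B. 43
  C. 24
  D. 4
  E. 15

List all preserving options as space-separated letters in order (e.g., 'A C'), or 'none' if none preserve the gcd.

Old gcd = 2; gcd of others (without N[2]) = 2
New gcd for candidate v: gcd(2, v). Preserves old gcd iff gcd(2, v) = 2.
  Option A: v=68, gcd(2,68)=2 -> preserves
  Option B: v=43, gcd(2,43)=1 -> changes
  Option C: v=24, gcd(2,24)=2 -> preserves
  Option D: v=4, gcd(2,4)=2 -> preserves
  Option E: v=15, gcd(2,15)=1 -> changes

Answer: A C D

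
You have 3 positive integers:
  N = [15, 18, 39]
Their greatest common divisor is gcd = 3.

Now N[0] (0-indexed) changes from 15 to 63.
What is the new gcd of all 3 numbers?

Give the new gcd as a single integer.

Answer: 3

Derivation:
Numbers: [15, 18, 39], gcd = 3
Change: index 0, 15 -> 63
gcd of the OTHER numbers (without index 0): gcd([18, 39]) = 3
New gcd = gcd(g_others, new_val) = gcd(3, 63) = 3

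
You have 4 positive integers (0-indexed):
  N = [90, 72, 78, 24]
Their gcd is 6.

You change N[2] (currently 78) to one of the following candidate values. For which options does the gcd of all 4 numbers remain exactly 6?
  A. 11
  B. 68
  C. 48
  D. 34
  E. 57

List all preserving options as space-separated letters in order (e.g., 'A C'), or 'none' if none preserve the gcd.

Answer: C

Derivation:
Old gcd = 6; gcd of others (without N[2]) = 6
New gcd for candidate v: gcd(6, v). Preserves old gcd iff gcd(6, v) = 6.
  Option A: v=11, gcd(6,11)=1 -> changes
  Option B: v=68, gcd(6,68)=2 -> changes
  Option C: v=48, gcd(6,48)=6 -> preserves
  Option D: v=34, gcd(6,34)=2 -> changes
  Option E: v=57, gcd(6,57)=3 -> changes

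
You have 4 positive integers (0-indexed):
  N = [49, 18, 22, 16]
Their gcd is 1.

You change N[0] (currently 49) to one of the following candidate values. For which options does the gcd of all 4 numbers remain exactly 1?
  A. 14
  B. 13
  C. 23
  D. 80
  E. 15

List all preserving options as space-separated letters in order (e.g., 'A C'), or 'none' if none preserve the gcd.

Answer: B C E

Derivation:
Old gcd = 1; gcd of others (without N[0]) = 2
New gcd for candidate v: gcd(2, v). Preserves old gcd iff gcd(2, v) = 1.
  Option A: v=14, gcd(2,14)=2 -> changes
  Option B: v=13, gcd(2,13)=1 -> preserves
  Option C: v=23, gcd(2,23)=1 -> preserves
  Option D: v=80, gcd(2,80)=2 -> changes
  Option E: v=15, gcd(2,15)=1 -> preserves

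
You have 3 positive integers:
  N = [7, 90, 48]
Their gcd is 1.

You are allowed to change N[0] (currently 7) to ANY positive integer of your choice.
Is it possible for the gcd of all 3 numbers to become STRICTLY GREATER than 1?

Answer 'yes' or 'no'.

Answer: yes

Derivation:
Current gcd = 1
gcd of all OTHER numbers (without N[0]=7): gcd([90, 48]) = 6
The new gcd after any change is gcd(6, new_value).
This can be at most 6.
Since 6 > old gcd 1, the gcd CAN increase (e.g., set N[0] = 6).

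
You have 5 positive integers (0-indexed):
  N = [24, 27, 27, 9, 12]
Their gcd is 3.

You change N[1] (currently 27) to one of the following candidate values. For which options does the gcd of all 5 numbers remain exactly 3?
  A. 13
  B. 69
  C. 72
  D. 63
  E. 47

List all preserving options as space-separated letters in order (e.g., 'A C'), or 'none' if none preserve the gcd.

Answer: B C D

Derivation:
Old gcd = 3; gcd of others (without N[1]) = 3
New gcd for candidate v: gcd(3, v). Preserves old gcd iff gcd(3, v) = 3.
  Option A: v=13, gcd(3,13)=1 -> changes
  Option B: v=69, gcd(3,69)=3 -> preserves
  Option C: v=72, gcd(3,72)=3 -> preserves
  Option D: v=63, gcd(3,63)=3 -> preserves
  Option E: v=47, gcd(3,47)=1 -> changes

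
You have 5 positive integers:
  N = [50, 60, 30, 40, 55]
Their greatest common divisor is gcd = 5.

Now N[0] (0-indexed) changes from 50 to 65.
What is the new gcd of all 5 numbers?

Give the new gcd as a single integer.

Numbers: [50, 60, 30, 40, 55], gcd = 5
Change: index 0, 50 -> 65
gcd of the OTHER numbers (without index 0): gcd([60, 30, 40, 55]) = 5
New gcd = gcd(g_others, new_val) = gcd(5, 65) = 5

Answer: 5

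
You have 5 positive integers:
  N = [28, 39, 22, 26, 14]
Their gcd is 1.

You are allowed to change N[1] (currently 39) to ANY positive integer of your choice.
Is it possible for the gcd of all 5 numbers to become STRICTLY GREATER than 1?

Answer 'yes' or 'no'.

Current gcd = 1
gcd of all OTHER numbers (without N[1]=39): gcd([28, 22, 26, 14]) = 2
The new gcd after any change is gcd(2, new_value).
This can be at most 2.
Since 2 > old gcd 1, the gcd CAN increase (e.g., set N[1] = 2).

Answer: yes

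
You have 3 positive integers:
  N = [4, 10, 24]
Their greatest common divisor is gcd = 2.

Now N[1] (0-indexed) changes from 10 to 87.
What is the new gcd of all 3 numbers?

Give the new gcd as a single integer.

Numbers: [4, 10, 24], gcd = 2
Change: index 1, 10 -> 87
gcd of the OTHER numbers (without index 1): gcd([4, 24]) = 4
New gcd = gcd(g_others, new_val) = gcd(4, 87) = 1

Answer: 1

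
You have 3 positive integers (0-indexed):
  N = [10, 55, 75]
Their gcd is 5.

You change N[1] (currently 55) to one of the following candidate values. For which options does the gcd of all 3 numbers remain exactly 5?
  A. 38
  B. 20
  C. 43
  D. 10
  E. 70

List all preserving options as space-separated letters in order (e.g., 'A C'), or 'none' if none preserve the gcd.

Answer: B D E

Derivation:
Old gcd = 5; gcd of others (without N[1]) = 5
New gcd for candidate v: gcd(5, v). Preserves old gcd iff gcd(5, v) = 5.
  Option A: v=38, gcd(5,38)=1 -> changes
  Option B: v=20, gcd(5,20)=5 -> preserves
  Option C: v=43, gcd(5,43)=1 -> changes
  Option D: v=10, gcd(5,10)=5 -> preserves
  Option E: v=70, gcd(5,70)=5 -> preserves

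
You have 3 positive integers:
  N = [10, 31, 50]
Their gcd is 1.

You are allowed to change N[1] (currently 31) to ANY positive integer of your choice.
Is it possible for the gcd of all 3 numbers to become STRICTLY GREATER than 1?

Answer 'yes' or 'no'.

Current gcd = 1
gcd of all OTHER numbers (without N[1]=31): gcd([10, 50]) = 10
The new gcd after any change is gcd(10, new_value).
This can be at most 10.
Since 10 > old gcd 1, the gcd CAN increase (e.g., set N[1] = 10).

Answer: yes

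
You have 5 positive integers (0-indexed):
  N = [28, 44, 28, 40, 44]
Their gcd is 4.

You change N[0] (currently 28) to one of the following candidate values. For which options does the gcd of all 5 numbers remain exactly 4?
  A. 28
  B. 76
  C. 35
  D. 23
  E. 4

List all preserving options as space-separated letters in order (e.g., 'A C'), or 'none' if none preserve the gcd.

Answer: A B E

Derivation:
Old gcd = 4; gcd of others (without N[0]) = 4
New gcd for candidate v: gcd(4, v). Preserves old gcd iff gcd(4, v) = 4.
  Option A: v=28, gcd(4,28)=4 -> preserves
  Option B: v=76, gcd(4,76)=4 -> preserves
  Option C: v=35, gcd(4,35)=1 -> changes
  Option D: v=23, gcd(4,23)=1 -> changes
  Option E: v=4, gcd(4,4)=4 -> preserves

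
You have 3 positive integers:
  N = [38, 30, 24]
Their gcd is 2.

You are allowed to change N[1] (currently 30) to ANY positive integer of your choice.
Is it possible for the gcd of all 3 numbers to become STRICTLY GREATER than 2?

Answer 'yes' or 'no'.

Answer: no

Derivation:
Current gcd = 2
gcd of all OTHER numbers (without N[1]=30): gcd([38, 24]) = 2
The new gcd after any change is gcd(2, new_value).
This can be at most 2.
Since 2 = old gcd 2, the gcd can only stay the same or decrease.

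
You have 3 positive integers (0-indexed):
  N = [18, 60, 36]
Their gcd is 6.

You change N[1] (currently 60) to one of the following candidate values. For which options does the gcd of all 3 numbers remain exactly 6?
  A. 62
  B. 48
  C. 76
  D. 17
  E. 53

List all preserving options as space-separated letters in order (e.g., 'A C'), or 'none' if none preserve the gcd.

Answer: B

Derivation:
Old gcd = 6; gcd of others (without N[1]) = 18
New gcd for candidate v: gcd(18, v). Preserves old gcd iff gcd(18, v) = 6.
  Option A: v=62, gcd(18,62)=2 -> changes
  Option B: v=48, gcd(18,48)=6 -> preserves
  Option C: v=76, gcd(18,76)=2 -> changes
  Option D: v=17, gcd(18,17)=1 -> changes
  Option E: v=53, gcd(18,53)=1 -> changes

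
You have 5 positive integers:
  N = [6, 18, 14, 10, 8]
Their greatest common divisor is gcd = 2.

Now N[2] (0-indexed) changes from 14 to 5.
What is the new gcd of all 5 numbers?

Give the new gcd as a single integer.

Numbers: [6, 18, 14, 10, 8], gcd = 2
Change: index 2, 14 -> 5
gcd of the OTHER numbers (without index 2): gcd([6, 18, 10, 8]) = 2
New gcd = gcd(g_others, new_val) = gcd(2, 5) = 1

Answer: 1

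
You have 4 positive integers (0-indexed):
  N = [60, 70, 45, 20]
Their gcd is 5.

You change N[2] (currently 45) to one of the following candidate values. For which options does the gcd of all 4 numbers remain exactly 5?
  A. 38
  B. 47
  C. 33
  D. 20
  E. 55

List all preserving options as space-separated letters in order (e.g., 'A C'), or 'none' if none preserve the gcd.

Answer: E

Derivation:
Old gcd = 5; gcd of others (without N[2]) = 10
New gcd for candidate v: gcd(10, v). Preserves old gcd iff gcd(10, v) = 5.
  Option A: v=38, gcd(10,38)=2 -> changes
  Option B: v=47, gcd(10,47)=1 -> changes
  Option C: v=33, gcd(10,33)=1 -> changes
  Option D: v=20, gcd(10,20)=10 -> changes
  Option E: v=55, gcd(10,55)=5 -> preserves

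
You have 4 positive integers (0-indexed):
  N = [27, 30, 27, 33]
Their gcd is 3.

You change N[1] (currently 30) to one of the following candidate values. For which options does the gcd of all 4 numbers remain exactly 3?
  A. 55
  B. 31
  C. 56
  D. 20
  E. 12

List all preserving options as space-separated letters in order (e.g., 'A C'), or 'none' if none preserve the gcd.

Old gcd = 3; gcd of others (without N[1]) = 3
New gcd for candidate v: gcd(3, v). Preserves old gcd iff gcd(3, v) = 3.
  Option A: v=55, gcd(3,55)=1 -> changes
  Option B: v=31, gcd(3,31)=1 -> changes
  Option C: v=56, gcd(3,56)=1 -> changes
  Option D: v=20, gcd(3,20)=1 -> changes
  Option E: v=12, gcd(3,12)=3 -> preserves

Answer: E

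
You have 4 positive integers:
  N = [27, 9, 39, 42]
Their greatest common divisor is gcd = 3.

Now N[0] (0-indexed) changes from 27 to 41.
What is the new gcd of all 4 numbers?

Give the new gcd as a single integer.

Answer: 1

Derivation:
Numbers: [27, 9, 39, 42], gcd = 3
Change: index 0, 27 -> 41
gcd of the OTHER numbers (without index 0): gcd([9, 39, 42]) = 3
New gcd = gcd(g_others, new_val) = gcd(3, 41) = 1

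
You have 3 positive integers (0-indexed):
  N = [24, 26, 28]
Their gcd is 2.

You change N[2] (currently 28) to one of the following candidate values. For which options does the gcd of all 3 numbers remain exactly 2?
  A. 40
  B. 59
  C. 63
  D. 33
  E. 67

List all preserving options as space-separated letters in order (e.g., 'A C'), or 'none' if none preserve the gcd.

Old gcd = 2; gcd of others (without N[2]) = 2
New gcd for candidate v: gcd(2, v). Preserves old gcd iff gcd(2, v) = 2.
  Option A: v=40, gcd(2,40)=2 -> preserves
  Option B: v=59, gcd(2,59)=1 -> changes
  Option C: v=63, gcd(2,63)=1 -> changes
  Option D: v=33, gcd(2,33)=1 -> changes
  Option E: v=67, gcd(2,67)=1 -> changes

Answer: A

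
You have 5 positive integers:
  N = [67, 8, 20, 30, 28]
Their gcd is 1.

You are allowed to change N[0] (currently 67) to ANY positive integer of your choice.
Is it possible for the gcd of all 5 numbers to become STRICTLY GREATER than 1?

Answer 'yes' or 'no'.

Answer: yes

Derivation:
Current gcd = 1
gcd of all OTHER numbers (without N[0]=67): gcd([8, 20, 30, 28]) = 2
The new gcd after any change is gcd(2, new_value).
This can be at most 2.
Since 2 > old gcd 1, the gcd CAN increase (e.g., set N[0] = 2).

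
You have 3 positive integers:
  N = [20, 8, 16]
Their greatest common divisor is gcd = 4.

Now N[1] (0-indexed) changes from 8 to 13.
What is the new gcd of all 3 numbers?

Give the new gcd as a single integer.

Numbers: [20, 8, 16], gcd = 4
Change: index 1, 8 -> 13
gcd of the OTHER numbers (without index 1): gcd([20, 16]) = 4
New gcd = gcd(g_others, new_val) = gcd(4, 13) = 1

Answer: 1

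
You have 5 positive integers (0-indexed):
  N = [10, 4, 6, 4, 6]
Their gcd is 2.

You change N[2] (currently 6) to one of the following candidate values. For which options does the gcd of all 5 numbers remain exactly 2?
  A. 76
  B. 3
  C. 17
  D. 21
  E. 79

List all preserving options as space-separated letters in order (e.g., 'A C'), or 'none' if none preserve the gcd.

Answer: A

Derivation:
Old gcd = 2; gcd of others (without N[2]) = 2
New gcd for candidate v: gcd(2, v). Preserves old gcd iff gcd(2, v) = 2.
  Option A: v=76, gcd(2,76)=2 -> preserves
  Option B: v=3, gcd(2,3)=1 -> changes
  Option C: v=17, gcd(2,17)=1 -> changes
  Option D: v=21, gcd(2,21)=1 -> changes
  Option E: v=79, gcd(2,79)=1 -> changes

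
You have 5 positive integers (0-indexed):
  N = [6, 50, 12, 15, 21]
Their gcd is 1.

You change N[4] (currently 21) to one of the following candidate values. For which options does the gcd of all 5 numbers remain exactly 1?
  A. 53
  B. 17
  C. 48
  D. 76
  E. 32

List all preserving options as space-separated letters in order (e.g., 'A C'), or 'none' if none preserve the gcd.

Old gcd = 1; gcd of others (without N[4]) = 1
New gcd for candidate v: gcd(1, v). Preserves old gcd iff gcd(1, v) = 1.
  Option A: v=53, gcd(1,53)=1 -> preserves
  Option B: v=17, gcd(1,17)=1 -> preserves
  Option C: v=48, gcd(1,48)=1 -> preserves
  Option D: v=76, gcd(1,76)=1 -> preserves
  Option E: v=32, gcd(1,32)=1 -> preserves

Answer: A B C D E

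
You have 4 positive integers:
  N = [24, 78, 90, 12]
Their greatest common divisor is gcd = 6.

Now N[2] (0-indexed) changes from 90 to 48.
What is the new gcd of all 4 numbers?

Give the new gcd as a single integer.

Numbers: [24, 78, 90, 12], gcd = 6
Change: index 2, 90 -> 48
gcd of the OTHER numbers (without index 2): gcd([24, 78, 12]) = 6
New gcd = gcd(g_others, new_val) = gcd(6, 48) = 6

Answer: 6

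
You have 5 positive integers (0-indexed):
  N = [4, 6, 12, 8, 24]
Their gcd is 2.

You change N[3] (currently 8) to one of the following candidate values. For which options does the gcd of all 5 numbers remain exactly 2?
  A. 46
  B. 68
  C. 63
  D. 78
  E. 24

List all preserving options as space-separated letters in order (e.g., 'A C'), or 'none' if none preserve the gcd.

Answer: A B D E

Derivation:
Old gcd = 2; gcd of others (without N[3]) = 2
New gcd for candidate v: gcd(2, v). Preserves old gcd iff gcd(2, v) = 2.
  Option A: v=46, gcd(2,46)=2 -> preserves
  Option B: v=68, gcd(2,68)=2 -> preserves
  Option C: v=63, gcd(2,63)=1 -> changes
  Option D: v=78, gcd(2,78)=2 -> preserves
  Option E: v=24, gcd(2,24)=2 -> preserves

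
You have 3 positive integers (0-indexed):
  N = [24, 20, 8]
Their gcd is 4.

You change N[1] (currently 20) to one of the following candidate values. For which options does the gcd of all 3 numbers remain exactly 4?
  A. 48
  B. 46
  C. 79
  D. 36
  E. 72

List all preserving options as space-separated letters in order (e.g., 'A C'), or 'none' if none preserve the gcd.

Answer: D

Derivation:
Old gcd = 4; gcd of others (without N[1]) = 8
New gcd for candidate v: gcd(8, v). Preserves old gcd iff gcd(8, v) = 4.
  Option A: v=48, gcd(8,48)=8 -> changes
  Option B: v=46, gcd(8,46)=2 -> changes
  Option C: v=79, gcd(8,79)=1 -> changes
  Option D: v=36, gcd(8,36)=4 -> preserves
  Option E: v=72, gcd(8,72)=8 -> changes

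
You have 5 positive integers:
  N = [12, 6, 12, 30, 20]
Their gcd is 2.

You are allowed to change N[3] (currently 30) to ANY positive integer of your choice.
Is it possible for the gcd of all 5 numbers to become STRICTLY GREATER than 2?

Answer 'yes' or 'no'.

Current gcd = 2
gcd of all OTHER numbers (without N[3]=30): gcd([12, 6, 12, 20]) = 2
The new gcd after any change is gcd(2, new_value).
This can be at most 2.
Since 2 = old gcd 2, the gcd can only stay the same or decrease.

Answer: no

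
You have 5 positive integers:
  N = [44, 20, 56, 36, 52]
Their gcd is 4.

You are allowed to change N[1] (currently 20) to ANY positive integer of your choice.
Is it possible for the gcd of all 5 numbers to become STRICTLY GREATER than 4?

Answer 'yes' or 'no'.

Answer: no

Derivation:
Current gcd = 4
gcd of all OTHER numbers (without N[1]=20): gcd([44, 56, 36, 52]) = 4
The new gcd after any change is gcd(4, new_value).
This can be at most 4.
Since 4 = old gcd 4, the gcd can only stay the same or decrease.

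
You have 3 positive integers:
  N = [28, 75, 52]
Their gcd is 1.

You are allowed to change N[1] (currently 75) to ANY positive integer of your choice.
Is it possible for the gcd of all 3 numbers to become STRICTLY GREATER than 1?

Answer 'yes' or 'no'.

Answer: yes

Derivation:
Current gcd = 1
gcd of all OTHER numbers (without N[1]=75): gcd([28, 52]) = 4
The new gcd after any change is gcd(4, new_value).
This can be at most 4.
Since 4 > old gcd 1, the gcd CAN increase (e.g., set N[1] = 4).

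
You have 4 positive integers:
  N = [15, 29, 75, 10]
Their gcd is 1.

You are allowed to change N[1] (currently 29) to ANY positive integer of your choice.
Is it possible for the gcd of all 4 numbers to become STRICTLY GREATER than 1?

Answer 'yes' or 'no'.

Answer: yes

Derivation:
Current gcd = 1
gcd of all OTHER numbers (without N[1]=29): gcd([15, 75, 10]) = 5
The new gcd after any change is gcd(5, new_value).
This can be at most 5.
Since 5 > old gcd 1, the gcd CAN increase (e.g., set N[1] = 5).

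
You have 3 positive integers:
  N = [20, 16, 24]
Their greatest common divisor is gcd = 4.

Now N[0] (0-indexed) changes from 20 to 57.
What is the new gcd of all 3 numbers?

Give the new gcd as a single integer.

Numbers: [20, 16, 24], gcd = 4
Change: index 0, 20 -> 57
gcd of the OTHER numbers (without index 0): gcd([16, 24]) = 8
New gcd = gcd(g_others, new_val) = gcd(8, 57) = 1

Answer: 1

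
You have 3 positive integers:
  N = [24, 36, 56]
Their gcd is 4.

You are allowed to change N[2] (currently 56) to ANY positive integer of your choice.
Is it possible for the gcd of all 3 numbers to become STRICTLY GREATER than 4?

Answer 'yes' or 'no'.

Current gcd = 4
gcd of all OTHER numbers (without N[2]=56): gcd([24, 36]) = 12
The new gcd after any change is gcd(12, new_value).
This can be at most 12.
Since 12 > old gcd 4, the gcd CAN increase (e.g., set N[2] = 12).

Answer: yes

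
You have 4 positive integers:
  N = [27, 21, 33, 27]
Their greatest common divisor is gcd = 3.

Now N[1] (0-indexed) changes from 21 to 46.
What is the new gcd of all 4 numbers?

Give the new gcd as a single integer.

Answer: 1

Derivation:
Numbers: [27, 21, 33, 27], gcd = 3
Change: index 1, 21 -> 46
gcd of the OTHER numbers (without index 1): gcd([27, 33, 27]) = 3
New gcd = gcd(g_others, new_val) = gcd(3, 46) = 1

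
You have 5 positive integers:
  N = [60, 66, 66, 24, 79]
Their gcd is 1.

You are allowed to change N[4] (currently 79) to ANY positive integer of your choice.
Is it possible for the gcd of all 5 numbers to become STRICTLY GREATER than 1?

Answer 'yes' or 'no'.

Answer: yes

Derivation:
Current gcd = 1
gcd of all OTHER numbers (without N[4]=79): gcd([60, 66, 66, 24]) = 6
The new gcd after any change is gcd(6, new_value).
This can be at most 6.
Since 6 > old gcd 1, the gcd CAN increase (e.g., set N[4] = 6).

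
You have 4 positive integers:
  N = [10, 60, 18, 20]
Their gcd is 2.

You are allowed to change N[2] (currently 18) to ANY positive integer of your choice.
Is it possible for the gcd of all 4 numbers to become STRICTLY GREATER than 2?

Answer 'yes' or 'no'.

Current gcd = 2
gcd of all OTHER numbers (without N[2]=18): gcd([10, 60, 20]) = 10
The new gcd after any change is gcd(10, new_value).
This can be at most 10.
Since 10 > old gcd 2, the gcd CAN increase (e.g., set N[2] = 10).

Answer: yes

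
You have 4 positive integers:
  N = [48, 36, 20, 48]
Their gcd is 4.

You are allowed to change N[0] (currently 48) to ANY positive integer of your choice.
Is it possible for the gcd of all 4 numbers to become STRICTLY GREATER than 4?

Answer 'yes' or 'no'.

Current gcd = 4
gcd of all OTHER numbers (without N[0]=48): gcd([36, 20, 48]) = 4
The new gcd after any change is gcd(4, new_value).
This can be at most 4.
Since 4 = old gcd 4, the gcd can only stay the same or decrease.

Answer: no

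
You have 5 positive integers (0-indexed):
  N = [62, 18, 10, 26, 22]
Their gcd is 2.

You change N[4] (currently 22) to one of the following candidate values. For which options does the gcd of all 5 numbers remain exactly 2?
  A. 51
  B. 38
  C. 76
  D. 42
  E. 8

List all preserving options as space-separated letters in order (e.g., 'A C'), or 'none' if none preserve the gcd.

Old gcd = 2; gcd of others (without N[4]) = 2
New gcd for candidate v: gcd(2, v). Preserves old gcd iff gcd(2, v) = 2.
  Option A: v=51, gcd(2,51)=1 -> changes
  Option B: v=38, gcd(2,38)=2 -> preserves
  Option C: v=76, gcd(2,76)=2 -> preserves
  Option D: v=42, gcd(2,42)=2 -> preserves
  Option E: v=8, gcd(2,8)=2 -> preserves

Answer: B C D E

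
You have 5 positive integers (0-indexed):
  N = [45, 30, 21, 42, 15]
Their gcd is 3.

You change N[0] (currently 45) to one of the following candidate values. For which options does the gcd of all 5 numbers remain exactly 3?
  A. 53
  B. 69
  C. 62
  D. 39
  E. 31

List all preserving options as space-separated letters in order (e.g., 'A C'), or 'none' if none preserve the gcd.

Answer: B D

Derivation:
Old gcd = 3; gcd of others (without N[0]) = 3
New gcd for candidate v: gcd(3, v). Preserves old gcd iff gcd(3, v) = 3.
  Option A: v=53, gcd(3,53)=1 -> changes
  Option B: v=69, gcd(3,69)=3 -> preserves
  Option C: v=62, gcd(3,62)=1 -> changes
  Option D: v=39, gcd(3,39)=3 -> preserves
  Option E: v=31, gcd(3,31)=1 -> changes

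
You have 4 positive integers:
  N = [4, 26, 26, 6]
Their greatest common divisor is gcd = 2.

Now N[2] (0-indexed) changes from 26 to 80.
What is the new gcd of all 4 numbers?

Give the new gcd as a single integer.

Answer: 2

Derivation:
Numbers: [4, 26, 26, 6], gcd = 2
Change: index 2, 26 -> 80
gcd of the OTHER numbers (without index 2): gcd([4, 26, 6]) = 2
New gcd = gcd(g_others, new_val) = gcd(2, 80) = 2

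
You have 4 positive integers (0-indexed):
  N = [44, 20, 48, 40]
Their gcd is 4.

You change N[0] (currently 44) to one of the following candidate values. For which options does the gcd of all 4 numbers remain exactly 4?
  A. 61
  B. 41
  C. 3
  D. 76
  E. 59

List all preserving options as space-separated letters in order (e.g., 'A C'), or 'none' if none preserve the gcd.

Answer: D

Derivation:
Old gcd = 4; gcd of others (without N[0]) = 4
New gcd for candidate v: gcd(4, v). Preserves old gcd iff gcd(4, v) = 4.
  Option A: v=61, gcd(4,61)=1 -> changes
  Option B: v=41, gcd(4,41)=1 -> changes
  Option C: v=3, gcd(4,3)=1 -> changes
  Option D: v=76, gcd(4,76)=4 -> preserves
  Option E: v=59, gcd(4,59)=1 -> changes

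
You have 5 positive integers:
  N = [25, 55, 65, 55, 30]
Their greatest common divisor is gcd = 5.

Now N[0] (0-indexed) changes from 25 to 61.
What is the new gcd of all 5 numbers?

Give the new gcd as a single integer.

Answer: 1

Derivation:
Numbers: [25, 55, 65, 55, 30], gcd = 5
Change: index 0, 25 -> 61
gcd of the OTHER numbers (without index 0): gcd([55, 65, 55, 30]) = 5
New gcd = gcd(g_others, new_val) = gcd(5, 61) = 1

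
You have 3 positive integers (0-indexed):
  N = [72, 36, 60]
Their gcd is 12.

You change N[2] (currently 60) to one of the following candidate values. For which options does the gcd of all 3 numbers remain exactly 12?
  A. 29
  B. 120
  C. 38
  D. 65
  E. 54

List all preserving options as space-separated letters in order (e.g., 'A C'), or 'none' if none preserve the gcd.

Old gcd = 12; gcd of others (without N[2]) = 36
New gcd for candidate v: gcd(36, v). Preserves old gcd iff gcd(36, v) = 12.
  Option A: v=29, gcd(36,29)=1 -> changes
  Option B: v=120, gcd(36,120)=12 -> preserves
  Option C: v=38, gcd(36,38)=2 -> changes
  Option D: v=65, gcd(36,65)=1 -> changes
  Option E: v=54, gcd(36,54)=18 -> changes

Answer: B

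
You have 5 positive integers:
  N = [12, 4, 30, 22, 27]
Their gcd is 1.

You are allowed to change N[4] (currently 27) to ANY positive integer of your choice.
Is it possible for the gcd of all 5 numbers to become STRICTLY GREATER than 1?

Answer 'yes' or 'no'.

Answer: yes

Derivation:
Current gcd = 1
gcd of all OTHER numbers (without N[4]=27): gcd([12, 4, 30, 22]) = 2
The new gcd after any change is gcd(2, new_value).
This can be at most 2.
Since 2 > old gcd 1, the gcd CAN increase (e.g., set N[4] = 2).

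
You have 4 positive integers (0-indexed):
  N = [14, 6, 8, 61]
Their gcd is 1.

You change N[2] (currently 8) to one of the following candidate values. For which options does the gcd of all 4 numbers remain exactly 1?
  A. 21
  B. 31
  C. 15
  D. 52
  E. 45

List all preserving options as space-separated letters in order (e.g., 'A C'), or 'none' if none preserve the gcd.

Answer: A B C D E

Derivation:
Old gcd = 1; gcd of others (without N[2]) = 1
New gcd for candidate v: gcd(1, v). Preserves old gcd iff gcd(1, v) = 1.
  Option A: v=21, gcd(1,21)=1 -> preserves
  Option B: v=31, gcd(1,31)=1 -> preserves
  Option C: v=15, gcd(1,15)=1 -> preserves
  Option D: v=52, gcd(1,52)=1 -> preserves
  Option E: v=45, gcd(1,45)=1 -> preserves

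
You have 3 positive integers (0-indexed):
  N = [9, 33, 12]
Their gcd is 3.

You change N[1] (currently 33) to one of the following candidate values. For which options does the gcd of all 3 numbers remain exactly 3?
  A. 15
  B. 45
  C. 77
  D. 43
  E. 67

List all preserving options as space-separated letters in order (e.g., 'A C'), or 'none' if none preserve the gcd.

Old gcd = 3; gcd of others (without N[1]) = 3
New gcd for candidate v: gcd(3, v). Preserves old gcd iff gcd(3, v) = 3.
  Option A: v=15, gcd(3,15)=3 -> preserves
  Option B: v=45, gcd(3,45)=3 -> preserves
  Option C: v=77, gcd(3,77)=1 -> changes
  Option D: v=43, gcd(3,43)=1 -> changes
  Option E: v=67, gcd(3,67)=1 -> changes

Answer: A B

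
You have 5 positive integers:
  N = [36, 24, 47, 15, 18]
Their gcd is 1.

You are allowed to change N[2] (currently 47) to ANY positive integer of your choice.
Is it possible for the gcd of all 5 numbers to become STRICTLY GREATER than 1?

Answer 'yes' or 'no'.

Answer: yes

Derivation:
Current gcd = 1
gcd of all OTHER numbers (without N[2]=47): gcd([36, 24, 15, 18]) = 3
The new gcd after any change is gcd(3, new_value).
This can be at most 3.
Since 3 > old gcd 1, the gcd CAN increase (e.g., set N[2] = 3).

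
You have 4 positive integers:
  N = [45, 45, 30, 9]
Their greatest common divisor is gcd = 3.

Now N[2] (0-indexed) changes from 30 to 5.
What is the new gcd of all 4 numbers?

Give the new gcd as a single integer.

Numbers: [45, 45, 30, 9], gcd = 3
Change: index 2, 30 -> 5
gcd of the OTHER numbers (without index 2): gcd([45, 45, 9]) = 9
New gcd = gcd(g_others, new_val) = gcd(9, 5) = 1

Answer: 1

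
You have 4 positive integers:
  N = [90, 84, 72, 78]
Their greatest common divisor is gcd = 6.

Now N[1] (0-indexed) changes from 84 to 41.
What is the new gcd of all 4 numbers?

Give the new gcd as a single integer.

Answer: 1

Derivation:
Numbers: [90, 84, 72, 78], gcd = 6
Change: index 1, 84 -> 41
gcd of the OTHER numbers (without index 1): gcd([90, 72, 78]) = 6
New gcd = gcd(g_others, new_val) = gcd(6, 41) = 1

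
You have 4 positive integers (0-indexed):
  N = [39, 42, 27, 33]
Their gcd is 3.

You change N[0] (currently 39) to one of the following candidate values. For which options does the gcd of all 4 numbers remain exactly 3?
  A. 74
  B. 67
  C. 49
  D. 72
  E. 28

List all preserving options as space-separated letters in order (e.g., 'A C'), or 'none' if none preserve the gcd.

Answer: D

Derivation:
Old gcd = 3; gcd of others (without N[0]) = 3
New gcd for candidate v: gcd(3, v). Preserves old gcd iff gcd(3, v) = 3.
  Option A: v=74, gcd(3,74)=1 -> changes
  Option B: v=67, gcd(3,67)=1 -> changes
  Option C: v=49, gcd(3,49)=1 -> changes
  Option D: v=72, gcd(3,72)=3 -> preserves
  Option E: v=28, gcd(3,28)=1 -> changes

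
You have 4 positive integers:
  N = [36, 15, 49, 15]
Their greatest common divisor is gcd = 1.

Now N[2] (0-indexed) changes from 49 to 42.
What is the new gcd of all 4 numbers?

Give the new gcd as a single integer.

Numbers: [36, 15, 49, 15], gcd = 1
Change: index 2, 49 -> 42
gcd of the OTHER numbers (without index 2): gcd([36, 15, 15]) = 3
New gcd = gcd(g_others, new_val) = gcd(3, 42) = 3

Answer: 3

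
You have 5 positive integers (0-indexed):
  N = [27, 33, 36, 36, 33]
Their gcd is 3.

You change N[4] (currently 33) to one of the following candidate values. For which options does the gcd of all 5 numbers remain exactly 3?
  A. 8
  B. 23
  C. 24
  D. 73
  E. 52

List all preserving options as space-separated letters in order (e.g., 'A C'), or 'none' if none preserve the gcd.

Old gcd = 3; gcd of others (without N[4]) = 3
New gcd for candidate v: gcd(3, v). Preserves old gcd iff gcd(3, v) = 3.
  Option A: v=8, gcd(3,8)=1 -> changes
  Option B: v=23, gcd(3,23)=1 -> changes
  Option C: v=24, gcd(3,24)=3 -> preserves
  Option D: v=73, gcd(3,73)=1 -> changes
  Option E: v=52, gcd(3,52)=1 -> changes

Answer: C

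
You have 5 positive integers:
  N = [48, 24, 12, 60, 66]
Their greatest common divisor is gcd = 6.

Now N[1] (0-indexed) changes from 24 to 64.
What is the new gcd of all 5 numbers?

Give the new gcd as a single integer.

Answer: 2

Derivation:
Numbers: [48, 24, 12, 60, 66], gcd = 6
Change: index 1, 24 -> 64
gcd of the OTHER numbers (without index 1): gcd([48, 12, 60, 66]) = 6
New gcd = gcd(g_others, new_val) = gcd(6, 64) = 2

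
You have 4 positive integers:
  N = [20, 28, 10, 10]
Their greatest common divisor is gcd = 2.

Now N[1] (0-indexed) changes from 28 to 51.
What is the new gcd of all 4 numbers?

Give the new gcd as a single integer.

Answer: 1

Derivation:
Numbers: [20, 28, 10, 10], gcd = 2
Change: index 1, 28 -> 51
gcd of the OTHER numbers (without index 1): gcd([20, 10, 10]) = 10
New gcd = gcd(g_others, new_val) = gcd(10, 51) = 1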